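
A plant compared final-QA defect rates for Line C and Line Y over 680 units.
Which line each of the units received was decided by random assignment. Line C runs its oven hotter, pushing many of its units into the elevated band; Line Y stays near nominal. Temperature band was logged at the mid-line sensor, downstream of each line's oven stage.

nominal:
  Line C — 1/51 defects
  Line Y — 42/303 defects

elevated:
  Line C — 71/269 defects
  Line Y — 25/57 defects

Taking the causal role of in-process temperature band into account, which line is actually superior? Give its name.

Line Y

In-process temperature band here is a post-treatment variable shaped by the line; conditioning on it would introduce bias rather than remove it. The overall comparison is the causal one.
Pooled: Line C 22.5% vs Line Y 18.6%; Line Y is lower overall.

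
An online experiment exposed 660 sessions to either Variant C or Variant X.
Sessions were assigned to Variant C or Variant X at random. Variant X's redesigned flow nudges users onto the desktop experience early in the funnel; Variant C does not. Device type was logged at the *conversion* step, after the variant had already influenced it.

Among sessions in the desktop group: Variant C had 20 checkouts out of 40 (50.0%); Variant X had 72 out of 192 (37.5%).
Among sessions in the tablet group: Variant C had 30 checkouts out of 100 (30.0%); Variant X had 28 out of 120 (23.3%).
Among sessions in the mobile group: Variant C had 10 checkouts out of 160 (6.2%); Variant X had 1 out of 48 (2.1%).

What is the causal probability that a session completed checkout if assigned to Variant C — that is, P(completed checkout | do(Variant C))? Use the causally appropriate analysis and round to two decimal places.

0.20

The device type-specific comparison favours Variant C throughout, but the pooled figures favour Variant X. The question is whether to condition on device type.
Device type is recorded after the variant and is itself shifted by it — it sits on the causal path from variant to outcome. Conditioning on a mediator would strip out part of the effect we want; the pooled comparison gives the total causal effect.
So P(outcome | do(Variant C)) is just the pooled rate for Variant C: 60/300 = 0.200.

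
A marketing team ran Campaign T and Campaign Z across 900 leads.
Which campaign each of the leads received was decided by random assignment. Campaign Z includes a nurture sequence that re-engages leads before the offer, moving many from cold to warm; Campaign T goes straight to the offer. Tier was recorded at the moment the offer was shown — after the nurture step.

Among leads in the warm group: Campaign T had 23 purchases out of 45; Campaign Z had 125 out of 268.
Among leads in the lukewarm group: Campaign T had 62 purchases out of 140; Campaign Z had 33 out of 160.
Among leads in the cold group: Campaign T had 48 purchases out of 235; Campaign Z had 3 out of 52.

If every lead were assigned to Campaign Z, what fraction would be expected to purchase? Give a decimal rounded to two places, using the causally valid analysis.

0.34

Within every engagement tier level Campaign T has the higher rate, yet pooled Campaign Z does — Simpson's reversal.
Stratifying would compare campaigns among leads the campaigns themselves sorted into engagement tier groups — a form of selection on an intermediate. The unconditioned pooled rates give the total causal effect.
So P(outcome | do(Campaign Z)) is just the pooled rate for Campaign Z: 161/480 = 0.335.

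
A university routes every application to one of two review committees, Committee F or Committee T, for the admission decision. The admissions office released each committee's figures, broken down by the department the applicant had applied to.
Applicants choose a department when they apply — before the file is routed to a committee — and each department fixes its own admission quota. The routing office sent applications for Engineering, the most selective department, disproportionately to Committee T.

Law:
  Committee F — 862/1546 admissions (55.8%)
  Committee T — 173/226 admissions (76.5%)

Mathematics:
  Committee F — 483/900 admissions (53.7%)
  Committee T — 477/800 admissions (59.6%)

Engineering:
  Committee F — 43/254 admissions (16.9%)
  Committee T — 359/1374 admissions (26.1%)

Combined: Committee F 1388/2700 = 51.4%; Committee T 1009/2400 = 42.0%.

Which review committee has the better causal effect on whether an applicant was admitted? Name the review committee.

Committee T

Committee T is higher inside every department stratum but Committee F is higher in aggregate. Whether to stratify depends on how department relates to the review committee.
Department satisfies the back-door criterion: it is not a descendant of the review committee, and it blocks the spurious path from review committee to outcome. Adjusting for it (i.e., using the within-department rates) gives the causal effect.
Within each level — Law: 55.8% vs 76.5%; Mathematics: 53.7% vs 59.6%; Engineering: 16.9% vs 26.1% — Committee T is higher every time.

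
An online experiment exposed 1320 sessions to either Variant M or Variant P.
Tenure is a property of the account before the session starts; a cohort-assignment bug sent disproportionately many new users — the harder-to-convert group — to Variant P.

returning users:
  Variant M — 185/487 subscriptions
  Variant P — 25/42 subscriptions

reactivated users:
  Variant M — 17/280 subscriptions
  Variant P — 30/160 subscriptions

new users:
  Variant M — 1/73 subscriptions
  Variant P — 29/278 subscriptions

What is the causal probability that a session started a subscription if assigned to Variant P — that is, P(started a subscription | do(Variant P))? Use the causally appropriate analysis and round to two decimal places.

User tenure is set before the variant has any effect — it is not caused by the variant — and it independently drives the outcome. That makes it a confounder, so the causal comparison is within user tenure levels.
Standardising Variant P to the population user tenure mix: 0.401·25/42 + 0.333·30/160 + 0.266·29/278 = 0.329.

0.33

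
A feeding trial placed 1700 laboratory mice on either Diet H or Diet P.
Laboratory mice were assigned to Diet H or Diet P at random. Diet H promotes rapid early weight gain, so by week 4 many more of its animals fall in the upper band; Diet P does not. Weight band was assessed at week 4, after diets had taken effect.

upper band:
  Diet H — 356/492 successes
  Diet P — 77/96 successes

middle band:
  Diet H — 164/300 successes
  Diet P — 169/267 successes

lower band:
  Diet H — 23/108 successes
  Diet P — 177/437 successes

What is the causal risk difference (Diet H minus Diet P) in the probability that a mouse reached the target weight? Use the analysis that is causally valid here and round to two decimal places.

Week-4 weight band is recorded after the diet and is itself shifted by it — it sits on the causal path from diet to outcome. Conditioning on a mediator would strip out part of the effect we want; the pooled comparison gives the total causal effect.
The causal difference is the pooled difference: 0.603 − 0.529 = +0.075.

+0.07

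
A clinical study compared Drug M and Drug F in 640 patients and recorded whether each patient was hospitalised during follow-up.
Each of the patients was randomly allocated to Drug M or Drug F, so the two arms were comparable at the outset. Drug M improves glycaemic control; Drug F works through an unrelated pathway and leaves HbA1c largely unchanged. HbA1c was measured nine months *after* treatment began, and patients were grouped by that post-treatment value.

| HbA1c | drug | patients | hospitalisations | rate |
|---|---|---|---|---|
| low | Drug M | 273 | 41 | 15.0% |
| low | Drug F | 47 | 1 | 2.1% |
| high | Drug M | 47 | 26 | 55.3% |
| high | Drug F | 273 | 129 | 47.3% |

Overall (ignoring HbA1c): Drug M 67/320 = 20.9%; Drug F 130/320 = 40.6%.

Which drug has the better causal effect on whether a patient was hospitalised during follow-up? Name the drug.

HbA1c is recorded after the drug and is itself shifted by it — it sits on the causal path from drug to outcome. Conditioning on a mediator would strip out part of the effect we want; the pooled comparison gives the total causal effect.
Pooled: Drug M 20.9% vs Drug F 40.6%; Drug M is lower overall.

Drug M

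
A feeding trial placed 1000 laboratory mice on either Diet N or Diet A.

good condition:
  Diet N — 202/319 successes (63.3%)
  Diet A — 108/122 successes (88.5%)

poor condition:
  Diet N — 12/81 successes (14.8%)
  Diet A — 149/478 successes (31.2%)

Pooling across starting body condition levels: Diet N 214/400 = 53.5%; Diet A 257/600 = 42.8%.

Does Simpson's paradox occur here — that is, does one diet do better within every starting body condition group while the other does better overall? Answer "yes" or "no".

Within each starting body condition level (good condition 63.3% vs 88.5%; poor condition 14.8% vs 31.2%), Diet A has the higher rate every time. Pooled: 53.5% vs 42.8% — Diet N has the higher rate overall. The two comparisons disagree.

yes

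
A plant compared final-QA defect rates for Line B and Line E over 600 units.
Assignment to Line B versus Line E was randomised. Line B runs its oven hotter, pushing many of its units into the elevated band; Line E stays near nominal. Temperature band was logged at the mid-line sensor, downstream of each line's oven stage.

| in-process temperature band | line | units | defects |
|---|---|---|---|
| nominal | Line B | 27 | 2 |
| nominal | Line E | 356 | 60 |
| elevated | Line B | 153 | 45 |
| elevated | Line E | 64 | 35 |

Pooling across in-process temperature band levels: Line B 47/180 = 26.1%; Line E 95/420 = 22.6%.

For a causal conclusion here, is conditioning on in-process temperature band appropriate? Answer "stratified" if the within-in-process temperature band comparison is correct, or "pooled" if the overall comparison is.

pooled

The stratified and pooled comparisons disagree (Line B wins within each in-process temperature band; Line E wins overall), so the answer turns on the causal role of in-process temperature band.
In-process temperature band is downstream of the line. One should not condition on a consequence of treatment, so the overall rates are the right comparison.
Pooled: Line B 26.1% vs Line E 22.6%; Line E is lower overall.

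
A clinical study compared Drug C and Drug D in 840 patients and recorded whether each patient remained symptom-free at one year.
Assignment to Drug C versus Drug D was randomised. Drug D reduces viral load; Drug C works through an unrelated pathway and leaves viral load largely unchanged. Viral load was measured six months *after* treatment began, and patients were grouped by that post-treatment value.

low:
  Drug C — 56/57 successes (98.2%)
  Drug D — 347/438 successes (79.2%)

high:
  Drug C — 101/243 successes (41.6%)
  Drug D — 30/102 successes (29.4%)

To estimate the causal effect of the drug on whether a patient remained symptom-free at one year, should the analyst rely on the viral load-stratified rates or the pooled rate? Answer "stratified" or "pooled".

pooled

Stratifying would compare drugs among patients the drugs themselves sorted into viral load groups — a form of selection on an intermediate. The unconditioned pooled rates give the total causal effect.
Pooled: Drug C 52.3% vs Drug D 69.8%; Drug D is higher overall.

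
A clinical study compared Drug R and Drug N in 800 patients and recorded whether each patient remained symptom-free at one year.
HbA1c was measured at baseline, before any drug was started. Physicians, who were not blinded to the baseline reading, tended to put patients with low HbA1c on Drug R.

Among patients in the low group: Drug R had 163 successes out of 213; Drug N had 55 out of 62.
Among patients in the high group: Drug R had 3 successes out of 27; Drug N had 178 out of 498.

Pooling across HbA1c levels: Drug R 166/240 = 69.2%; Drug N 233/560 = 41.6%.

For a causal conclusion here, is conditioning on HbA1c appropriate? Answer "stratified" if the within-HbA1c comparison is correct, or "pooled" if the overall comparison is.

stratified

The stratified and pooled comparisons disagree (Drug N wins within each HbA1c; Drug R wins overall), so the answer turns on the causal role of HbA1c.
HbA1c satisfies the back-door criterion: it is not a descendant of the drug, and it blocks the spurious path from drug to outcome. Adjusting for it (i.e., using the within-HbA1c rates) gives the causal effect.
Within each level — low: 76.5% vs 88.7%; high: 11.1% vs 35.7% — Drug N is higher every time.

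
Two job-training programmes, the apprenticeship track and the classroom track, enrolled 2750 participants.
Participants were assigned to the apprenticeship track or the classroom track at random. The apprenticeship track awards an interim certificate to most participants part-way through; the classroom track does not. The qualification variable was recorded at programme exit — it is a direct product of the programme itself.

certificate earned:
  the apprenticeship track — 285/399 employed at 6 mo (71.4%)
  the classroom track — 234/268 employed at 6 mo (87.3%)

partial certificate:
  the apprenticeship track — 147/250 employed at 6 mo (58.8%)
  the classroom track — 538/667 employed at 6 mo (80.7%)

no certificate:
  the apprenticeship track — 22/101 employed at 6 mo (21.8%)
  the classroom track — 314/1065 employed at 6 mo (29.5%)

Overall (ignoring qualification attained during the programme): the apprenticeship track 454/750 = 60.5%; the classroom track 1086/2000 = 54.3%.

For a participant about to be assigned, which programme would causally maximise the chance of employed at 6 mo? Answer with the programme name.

the apprenticeship track

The stratified and pooled comparisons disagree (the classroom track wins within each qualification attained during the programme; the apprenticeship track wins overall), so the answer turns on the causal role of qualification attained during the programme.
Qualification attained during the programme lies on the pathway programme → qualification attained during the programme → outcome, so adjusting for it blocks the indirect effect. For the total causal effect of programme, use the unadjusted pooled rates.
Pooled: the apprenticeship track 60.5% vs the classroom track 54.3%; the apprenticeship track is higher overall.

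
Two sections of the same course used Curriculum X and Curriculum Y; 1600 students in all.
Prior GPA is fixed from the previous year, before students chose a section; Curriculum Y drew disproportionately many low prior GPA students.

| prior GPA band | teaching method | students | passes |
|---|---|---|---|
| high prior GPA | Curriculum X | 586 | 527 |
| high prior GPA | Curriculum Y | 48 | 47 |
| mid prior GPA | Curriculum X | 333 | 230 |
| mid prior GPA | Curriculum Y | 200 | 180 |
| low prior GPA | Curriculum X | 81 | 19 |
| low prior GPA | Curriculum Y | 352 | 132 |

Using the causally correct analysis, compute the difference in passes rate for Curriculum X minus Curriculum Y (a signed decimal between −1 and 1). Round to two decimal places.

Within every prior GPA band level Curriculum Y has the higher rate, yet pooled Curriculum X does — Simpson's reversal.
Prior GPA band is set before the teaching method has any effect — it is not caused by the teaching method — and it independently drives the outcome. That makes it a confounder, so the causal comparison is within prior GPA band levels.
Adjusting over the population distribution of prior GPA band: 0.396·(0.899−0.979) + 0.333·(0.691−0.900) + 0.271·(0.235−0.375) = -0.139.

-0.14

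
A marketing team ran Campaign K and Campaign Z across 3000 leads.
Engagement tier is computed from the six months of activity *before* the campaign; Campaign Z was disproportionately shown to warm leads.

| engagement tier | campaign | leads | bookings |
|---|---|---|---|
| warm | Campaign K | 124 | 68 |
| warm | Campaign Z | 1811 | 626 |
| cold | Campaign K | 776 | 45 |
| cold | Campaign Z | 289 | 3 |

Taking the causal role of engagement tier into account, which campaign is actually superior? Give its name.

Campaign K

The engagement tier-specific comparison favours Campaign K throughout, but the pooled figures favour Campaign Z. The question is whether to condition on engagement tier.
Engagement tier satisfies the back-door criterion: it is not a descendant of the campaign, and it blocks the spurious path from campaign to outcome. Adjusting for it (i.e., using the within-engagement tier rates) gives the causal effect.
Within each level — warm: 54.8% vs 34.6%; cold: 5.8% vs 1.0% — Campaign K is higher every time.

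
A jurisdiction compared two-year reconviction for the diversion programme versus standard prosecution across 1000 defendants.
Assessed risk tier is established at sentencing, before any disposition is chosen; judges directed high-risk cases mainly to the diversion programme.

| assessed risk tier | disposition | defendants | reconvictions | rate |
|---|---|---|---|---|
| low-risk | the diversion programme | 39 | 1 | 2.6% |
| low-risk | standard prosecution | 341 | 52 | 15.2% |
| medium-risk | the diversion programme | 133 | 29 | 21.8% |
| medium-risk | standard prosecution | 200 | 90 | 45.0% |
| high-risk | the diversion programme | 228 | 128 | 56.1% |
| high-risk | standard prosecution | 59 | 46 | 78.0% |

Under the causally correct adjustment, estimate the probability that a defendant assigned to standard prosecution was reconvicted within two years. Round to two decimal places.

0.43

The assessed risk tier-specific comparison favours the diversion programme throughout, but the pooled figures favour standard prosecution. The question is whether to condition on assessed risk tier.
Nothing the disposition does changes assessed risk tier; the imbalance is an allocation artefact. With assessed risk tier also predicting the outcome, the pooled figure is confounded, and the within-stratum comparison is the causal one.
Standardising standard prosecution to the population assessed risk tier mix: 0.380·52/341 + 0.333·90/200 + 0.287·46/59 = 0.432.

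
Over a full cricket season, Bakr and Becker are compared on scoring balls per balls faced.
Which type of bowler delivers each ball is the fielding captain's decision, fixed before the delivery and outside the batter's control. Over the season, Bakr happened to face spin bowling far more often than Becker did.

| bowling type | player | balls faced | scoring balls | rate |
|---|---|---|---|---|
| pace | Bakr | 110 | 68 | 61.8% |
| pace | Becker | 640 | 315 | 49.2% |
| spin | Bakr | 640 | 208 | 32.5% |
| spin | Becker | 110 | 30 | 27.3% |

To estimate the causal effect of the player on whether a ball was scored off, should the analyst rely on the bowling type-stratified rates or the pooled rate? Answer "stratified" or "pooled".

stratified

Bakr is higher inside every bowling type stratum but Becker is higher in aggregate. Whether to stratify depends on how bowling type relates to the player.
Bowling type is set before the player has any effect — it is not caused by the player — and it independently drives the outcome. That makes it a confounder, so the causal comparison is within bowling type levels.
Within each level — pace: 61.8% vs 49.2%; spin: 32.5% vs 27.3% — Bakr is higher every time.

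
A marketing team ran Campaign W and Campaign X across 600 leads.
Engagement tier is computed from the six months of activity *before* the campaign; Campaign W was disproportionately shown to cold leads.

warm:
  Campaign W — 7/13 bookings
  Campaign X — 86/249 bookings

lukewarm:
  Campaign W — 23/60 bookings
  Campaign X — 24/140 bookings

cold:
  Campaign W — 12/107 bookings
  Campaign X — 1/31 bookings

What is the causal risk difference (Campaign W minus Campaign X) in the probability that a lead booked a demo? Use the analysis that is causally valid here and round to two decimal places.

+0.17

The imbalance in engagement tier arose from how leads were allocated, not from anything the campaign did; and engagement tier independently affects the outcome. The pooled gap is confounded — condition on engagement tier.
Adjusting over the population distribution of engagement tier: 0.437·(0.538−0.345) + 0.333·(0.383−0.171) + 0.230·(0.112−0.032) = +0.173.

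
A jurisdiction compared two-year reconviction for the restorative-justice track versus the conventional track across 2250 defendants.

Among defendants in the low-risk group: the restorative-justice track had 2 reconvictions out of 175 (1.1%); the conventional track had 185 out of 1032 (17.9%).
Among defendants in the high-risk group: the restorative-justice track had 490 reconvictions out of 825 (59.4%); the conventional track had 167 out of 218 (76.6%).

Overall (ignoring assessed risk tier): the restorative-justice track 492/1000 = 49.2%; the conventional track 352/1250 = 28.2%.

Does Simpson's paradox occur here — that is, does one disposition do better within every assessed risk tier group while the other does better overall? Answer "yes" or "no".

yes

Within each assessed risk tier level (low-risk 1.1% vs 17.9%; high-risk 59.4% vs 76.6%), the restorative-justice track has the lower rate every time. Pooled: 49.2% vs 28.2% — the conventional track has the lower rate overall. The two comparisons disagree.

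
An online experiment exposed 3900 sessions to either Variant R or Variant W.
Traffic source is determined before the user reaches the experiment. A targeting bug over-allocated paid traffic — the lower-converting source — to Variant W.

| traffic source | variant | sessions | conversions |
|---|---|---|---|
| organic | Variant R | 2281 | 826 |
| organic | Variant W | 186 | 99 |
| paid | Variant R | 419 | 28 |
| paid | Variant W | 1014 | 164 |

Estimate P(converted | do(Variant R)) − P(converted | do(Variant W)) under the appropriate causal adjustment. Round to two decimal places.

-0.14

Variant W is higher inside every traffic source stratum but Variant R is higher in aggregate. Whether to stratify depends on how traffic source relates to the variant.
The imbalance in traffic source arose from how sessions were allocated, not from anything the variant did; and traffic source independently affects the outcome. The pooled gap is confounded — condition on traffic source.
Adjusting over the population distribution of traffic source: 0.633·(0.362−0.532) + 0.367·(0.067−0.162) = -0.142.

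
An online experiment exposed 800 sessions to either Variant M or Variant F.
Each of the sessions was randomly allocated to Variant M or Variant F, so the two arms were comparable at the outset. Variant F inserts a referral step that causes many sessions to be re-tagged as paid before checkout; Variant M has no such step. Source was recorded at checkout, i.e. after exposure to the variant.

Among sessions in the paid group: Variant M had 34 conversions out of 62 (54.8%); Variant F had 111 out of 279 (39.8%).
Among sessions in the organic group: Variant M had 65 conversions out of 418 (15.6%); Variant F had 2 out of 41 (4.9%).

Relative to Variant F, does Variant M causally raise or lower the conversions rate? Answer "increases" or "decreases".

decreases

Traffic source is recorded after the variant and is itself shifted by it — it sits on the causal path from variant to outcome. Conditioning on a mediator would strip out part of the effect we want; the pooled comparison gives the total causal effect.
Pooled: Variant M 20.6% vs Variant F 35.3%; Variant F is higher overall.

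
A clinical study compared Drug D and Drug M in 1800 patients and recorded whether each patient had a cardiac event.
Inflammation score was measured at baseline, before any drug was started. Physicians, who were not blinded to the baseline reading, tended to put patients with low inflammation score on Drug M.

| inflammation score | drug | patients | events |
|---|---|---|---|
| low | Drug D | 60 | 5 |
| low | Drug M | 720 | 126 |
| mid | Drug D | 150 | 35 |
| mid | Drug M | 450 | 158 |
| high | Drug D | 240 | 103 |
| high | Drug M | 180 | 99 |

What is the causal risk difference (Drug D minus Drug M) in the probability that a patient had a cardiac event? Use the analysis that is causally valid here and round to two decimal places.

The inflammation score-specific comparison favours Drug D throughout, but the pooled figures favour Drug M. The question is whether to condition on inflammation score.
Since inflammation score is a pre-existing factor (not a product of the drug) and it affects the outcome on its own, it is a confounder. The stratified rates, not the pooled rate, identify the causal effect.
Adjusting over the population distribution of inflammation score: 0.433·(0.083−0.175) + 0.333·(0.233−0.351) + 0.233·(0.429−0.550) = -0.107.

-0.11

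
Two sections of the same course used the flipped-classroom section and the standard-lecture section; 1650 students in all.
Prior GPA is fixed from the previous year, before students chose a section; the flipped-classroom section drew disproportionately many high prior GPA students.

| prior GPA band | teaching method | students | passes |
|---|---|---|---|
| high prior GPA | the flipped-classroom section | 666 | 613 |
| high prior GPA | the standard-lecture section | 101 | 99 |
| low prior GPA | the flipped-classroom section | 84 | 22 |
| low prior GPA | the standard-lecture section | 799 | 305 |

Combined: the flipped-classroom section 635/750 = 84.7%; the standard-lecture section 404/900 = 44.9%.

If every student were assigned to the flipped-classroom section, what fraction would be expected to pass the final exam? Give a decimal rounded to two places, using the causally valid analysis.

0.57

Prior GPA band differs across teaching methods for reasons unrelated to any effect of the teaching method itself, and it separately predicts the outcome — a classic confounder. We must compare within prior GPA band levels.
Standardising the flipped-classroom section to the population prior GPA band mix: 0.465·613/666 + 0.535·22/84 = 0.568.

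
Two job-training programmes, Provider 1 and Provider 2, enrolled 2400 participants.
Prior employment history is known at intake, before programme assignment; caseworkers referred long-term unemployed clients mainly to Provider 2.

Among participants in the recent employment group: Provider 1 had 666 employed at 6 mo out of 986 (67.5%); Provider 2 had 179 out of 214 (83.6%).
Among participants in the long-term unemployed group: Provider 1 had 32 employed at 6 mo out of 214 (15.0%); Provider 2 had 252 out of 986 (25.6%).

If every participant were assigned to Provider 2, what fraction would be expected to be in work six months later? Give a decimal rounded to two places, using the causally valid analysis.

0.55

Prior employment history is set before the programme has any effect — it is not caused by the programme — and it independently drives the outcome. That makes it a confounder, so the causal comparison is within prior employment history levels.
Standardising Provider 2 to the population prior employment history mix: 0.500·179/214 + 0.500·252/986 = 0.546.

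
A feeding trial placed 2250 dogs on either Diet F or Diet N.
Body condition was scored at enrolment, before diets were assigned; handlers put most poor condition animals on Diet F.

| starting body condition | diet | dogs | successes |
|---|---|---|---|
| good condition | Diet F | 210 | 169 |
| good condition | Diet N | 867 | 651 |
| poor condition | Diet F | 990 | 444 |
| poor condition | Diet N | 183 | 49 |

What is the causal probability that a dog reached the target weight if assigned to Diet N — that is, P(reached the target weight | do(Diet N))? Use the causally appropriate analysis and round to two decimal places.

0.50

Diet F is higher inside every starting body condition stratum but Diet N is higher in aggregate. Whether to stratify depends on how starting body condition relates to the diet.
Here starting body condition is a common cause — it drives both which diet a case falls under and the outcome. The crude comparison mixes populations; the stratum-specific rates are the causally relevant ones.
Standardising Diet N to the population starting body condition mix: 0.479·651/867 + 0.521·49/183 = 0.499.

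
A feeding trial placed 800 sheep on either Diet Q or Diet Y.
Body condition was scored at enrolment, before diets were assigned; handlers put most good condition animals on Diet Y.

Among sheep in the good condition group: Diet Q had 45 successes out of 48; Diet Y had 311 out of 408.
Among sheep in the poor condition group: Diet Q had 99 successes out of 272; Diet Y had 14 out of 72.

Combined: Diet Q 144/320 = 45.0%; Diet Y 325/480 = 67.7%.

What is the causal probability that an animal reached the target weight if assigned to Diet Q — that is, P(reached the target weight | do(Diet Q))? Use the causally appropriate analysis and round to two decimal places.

Starting body condition satisfies the back-door criterion: it is not a descendant of the diet, and it blocks the spurious path from diet to outcome. Adjusting for it (i.e., using the within-starting body condition rates) gives the causal effect.
Standardising Diet Q to the population starting body condition mix: 0.570·45/48 + 0.430·99/272 = 0.691.

0.69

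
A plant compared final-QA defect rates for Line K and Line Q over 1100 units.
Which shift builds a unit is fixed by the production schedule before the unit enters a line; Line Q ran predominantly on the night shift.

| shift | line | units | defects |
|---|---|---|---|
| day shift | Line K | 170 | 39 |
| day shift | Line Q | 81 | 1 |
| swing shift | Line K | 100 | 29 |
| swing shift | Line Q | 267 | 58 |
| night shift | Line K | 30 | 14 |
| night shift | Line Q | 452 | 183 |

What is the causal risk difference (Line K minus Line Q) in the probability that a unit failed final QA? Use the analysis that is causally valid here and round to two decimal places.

The shift-specific comparison favours Line Q throughout, but the pooled figures favour Line K. The question is whether to condition on shift.
Nothing the line does changes shift; the imbalance is an allocation artefact. With shift also predicting the outcome, the pooled figure is confounded, and the within-stratum comparison is the causal one.
Adjusting over the population distribution of shift: 0.228·(0.229−0.012) + 0.334·(0.290−0.217) + 0.438·(0.467−0.405) = +0.101.

+0.10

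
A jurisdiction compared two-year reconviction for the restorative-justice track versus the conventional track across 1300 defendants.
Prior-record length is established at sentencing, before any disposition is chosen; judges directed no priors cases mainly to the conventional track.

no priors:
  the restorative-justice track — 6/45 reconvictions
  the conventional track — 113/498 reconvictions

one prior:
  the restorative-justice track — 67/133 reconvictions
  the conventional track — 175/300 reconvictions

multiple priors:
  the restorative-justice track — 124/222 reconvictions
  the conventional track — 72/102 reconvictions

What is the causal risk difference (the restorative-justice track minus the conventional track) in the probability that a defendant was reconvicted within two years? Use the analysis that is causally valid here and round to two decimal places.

-0.10

The prior-record length-specific comparison favours the restorative-justice track throughout, but the pooled figures favour the conventional track. The question is whether to condition on prior-record length.
Prior-record length differs across dispositions for reasons unrelated to any effect of the disposition itself, and it separately predicts the outcome — a classic confounder. We must compare within prior-record length levels.
Adjusting over the population distribution of prior-record length: 0.418·(0.133−0.227) + 0.333·(0.504−0.583) + 0.249·(0.559−0.706) = -0.102.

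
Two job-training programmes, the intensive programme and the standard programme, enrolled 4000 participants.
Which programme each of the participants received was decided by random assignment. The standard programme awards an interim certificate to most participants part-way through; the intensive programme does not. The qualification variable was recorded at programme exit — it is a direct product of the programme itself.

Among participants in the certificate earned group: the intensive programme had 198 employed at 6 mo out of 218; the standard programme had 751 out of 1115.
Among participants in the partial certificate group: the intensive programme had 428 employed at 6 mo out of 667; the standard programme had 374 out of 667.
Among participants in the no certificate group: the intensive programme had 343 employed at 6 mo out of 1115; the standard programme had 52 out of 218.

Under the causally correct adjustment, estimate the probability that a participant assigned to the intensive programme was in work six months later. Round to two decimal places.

Qualification attained during the programme here is a post-treatment variable shaped by the programme; conditioning on it would introduce bias rather than remove it. The overall comparison is the causal one.
So P(outcome | do(the intensive programme)) is just the pooled rate for the intensive programme: 969/2000 = 0.484.

0.48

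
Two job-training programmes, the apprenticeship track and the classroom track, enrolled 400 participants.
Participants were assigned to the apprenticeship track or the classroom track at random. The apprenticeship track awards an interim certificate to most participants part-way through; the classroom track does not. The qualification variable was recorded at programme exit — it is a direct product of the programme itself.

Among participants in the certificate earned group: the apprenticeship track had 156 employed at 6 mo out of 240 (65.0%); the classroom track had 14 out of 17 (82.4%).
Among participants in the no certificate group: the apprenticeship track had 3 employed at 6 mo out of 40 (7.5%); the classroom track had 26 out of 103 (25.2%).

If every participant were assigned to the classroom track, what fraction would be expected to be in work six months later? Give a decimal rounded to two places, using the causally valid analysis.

0.33

Within every qualification attained during the programme level the classroom track has the higher rate, yet pooled the apprenticeship track does — Simpson's reversal.
Qualification attained during the programme is recorded after the programme and is itself shifted by it — it sits on the causal path from programme to outcome. Conditioning on a mediator would strip out part of the effect we want; the pooled comparison gives the total causal effect.
So P(outcome | do(the classroom track)) is just the pooled rate for the classroom track: 40/120 = 0.333.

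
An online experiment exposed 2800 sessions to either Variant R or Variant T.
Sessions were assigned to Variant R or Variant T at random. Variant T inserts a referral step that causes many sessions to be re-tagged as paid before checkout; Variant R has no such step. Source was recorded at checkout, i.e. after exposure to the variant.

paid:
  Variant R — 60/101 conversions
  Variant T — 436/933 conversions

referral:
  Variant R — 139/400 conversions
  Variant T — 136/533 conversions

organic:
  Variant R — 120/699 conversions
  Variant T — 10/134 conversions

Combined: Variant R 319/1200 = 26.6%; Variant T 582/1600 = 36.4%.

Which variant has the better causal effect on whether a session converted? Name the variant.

Variant T

The stratified and pooled comparisons disagree (Variant R wins within each traffic source; Variant T wins overall), so the answer turns on the causal role of traffic source.
Stratifying would compare variants among sessions the variants themselves sorted into traffic source groups — a form of selection on an intermediate. The unconditioned pooled rates give the total causal effect.
Pooled: Variant R 26.6% vs Variant T 36.4%; Variant T is higher overall.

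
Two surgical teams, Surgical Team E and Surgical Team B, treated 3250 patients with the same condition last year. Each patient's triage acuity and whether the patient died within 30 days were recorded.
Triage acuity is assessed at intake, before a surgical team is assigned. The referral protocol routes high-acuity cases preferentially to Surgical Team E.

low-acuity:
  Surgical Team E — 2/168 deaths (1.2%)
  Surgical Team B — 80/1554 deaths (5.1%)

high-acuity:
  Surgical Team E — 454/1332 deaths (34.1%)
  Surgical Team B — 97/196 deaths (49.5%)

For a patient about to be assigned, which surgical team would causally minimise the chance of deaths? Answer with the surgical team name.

Surgical Team E

The stratified and pooled comparisons disagree (Surgical Team E wins within each triage acuity; Surgical Team B wins overall), so the answer turns on the causal role of triage acuity.
Here triage acuity is a common cause — it drives both which surgical team a case falls under and the outcome. The crude comparison mixes populations; the stratum-specific rates are the causally relevant ones.
Within each level — low-acuity: 1.2% vs 5.1%; high-acuity: 34.1% vs 49.5% — Surgical Team E is lower every time.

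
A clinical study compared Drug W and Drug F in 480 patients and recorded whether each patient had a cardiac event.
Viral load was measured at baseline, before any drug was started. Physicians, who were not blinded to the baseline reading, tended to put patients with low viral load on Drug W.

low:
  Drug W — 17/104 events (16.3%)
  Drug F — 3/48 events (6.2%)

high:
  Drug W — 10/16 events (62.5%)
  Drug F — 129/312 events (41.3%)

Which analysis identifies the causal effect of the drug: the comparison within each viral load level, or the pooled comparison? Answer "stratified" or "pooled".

stratified

Within every viral load level Drug F has the lower rate, yet pooled Drug W does — Simpson's reversal.
Here viral load is a common cause — it drives both which drug a case falls under and the outcome. The crude comparison mixes populations; the stratum-specific rates are the causally relevant ones.
Within each level — low: 16.3% vs 6.2%; high: 62.5% vs 41.3% — Drug F is lower every time.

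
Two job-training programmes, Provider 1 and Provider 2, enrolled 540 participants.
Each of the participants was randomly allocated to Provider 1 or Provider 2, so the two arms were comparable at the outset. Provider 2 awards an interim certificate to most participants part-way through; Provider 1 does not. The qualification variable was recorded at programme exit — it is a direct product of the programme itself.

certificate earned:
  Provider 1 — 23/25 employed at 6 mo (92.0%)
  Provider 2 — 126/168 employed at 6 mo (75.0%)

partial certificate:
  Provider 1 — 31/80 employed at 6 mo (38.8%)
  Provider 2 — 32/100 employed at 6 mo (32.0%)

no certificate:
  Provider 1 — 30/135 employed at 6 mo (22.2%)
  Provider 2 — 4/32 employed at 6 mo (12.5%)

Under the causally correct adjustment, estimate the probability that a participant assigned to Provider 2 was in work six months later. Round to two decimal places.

Provider 1 is higher inside every qualification attained during the programme stratum but Provider 2 is higher in aggregate. Whether to stratify depends on how qualification attained during the programme relates to the programme.
Qualification attained during the programme here is a post-treatment variable shaped by the programme; conditioning on it would introduce bias rather than remove it. The overall comparison is the causal one.
So P(outcome | do(Provider 2)) is just the pooled rate for Provider 2: 162/300 = 0.540.

0.54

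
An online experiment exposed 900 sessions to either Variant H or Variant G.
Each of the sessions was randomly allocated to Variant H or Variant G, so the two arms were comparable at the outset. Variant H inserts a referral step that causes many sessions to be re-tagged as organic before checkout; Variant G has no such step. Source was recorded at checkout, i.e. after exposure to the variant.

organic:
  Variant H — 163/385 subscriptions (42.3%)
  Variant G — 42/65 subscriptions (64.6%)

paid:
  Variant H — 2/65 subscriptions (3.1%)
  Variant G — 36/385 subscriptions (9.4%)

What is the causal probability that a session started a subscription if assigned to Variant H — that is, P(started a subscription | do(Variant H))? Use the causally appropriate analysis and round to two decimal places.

The stratified and pooled comparisons disagree (Variant G wins within each traffic source; Variant H wins overall), so the answer turns on the causal role of traffic source.
Traffic source is recorded after the variant and is itself shifted by it — it sits on the causal path from variant to outcome. Conditioning on a mediator would strip out part of the effect we want; the pooled comparison gives the total causal effect.
So P(outcome | do(Variant H)) is just the pooled rate for Variant H: 165/450 = 0.367.

0.37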